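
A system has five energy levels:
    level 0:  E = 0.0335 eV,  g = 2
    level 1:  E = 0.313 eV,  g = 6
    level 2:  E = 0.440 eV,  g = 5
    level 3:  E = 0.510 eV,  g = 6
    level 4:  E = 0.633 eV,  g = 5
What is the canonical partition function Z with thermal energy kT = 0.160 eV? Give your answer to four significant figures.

Z = 3.133

Eᵢ/kT = 0.209375, 1.95625, 2.75000, 3.18750, 3.95625.
Z = Σ gᵢe^(−Eᵢ/kT) = 2·e^(−0.209375) + 6·e^(−1.95625) + 5·e^(−2.75000) + 6·e^(−3.18750) + 5·e^(−3.95625) = 1.62218 + 0.848326 + 0.319639 + 0.247650 + 0.0956737 = 3.13347.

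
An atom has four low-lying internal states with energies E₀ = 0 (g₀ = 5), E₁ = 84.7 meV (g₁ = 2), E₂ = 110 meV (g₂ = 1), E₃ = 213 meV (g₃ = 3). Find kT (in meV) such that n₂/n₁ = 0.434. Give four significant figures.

178.7 meV

n₂/n₁ = (g₂/g₁) exp[−(E₂−E₁)/kT] = 0.434.
⇒ (E₂−E₁)/kT = ln((1/2)/0.434) = ln(1.15207) = 0.141560.
kT = 25.3 meV / 0.141560 = 178.7 meV.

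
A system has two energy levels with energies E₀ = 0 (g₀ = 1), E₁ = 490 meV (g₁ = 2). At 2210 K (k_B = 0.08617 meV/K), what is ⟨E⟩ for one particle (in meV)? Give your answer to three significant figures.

64.9 meV

k_BT = 0.08617 × 2210 K = 190.44 meV.
Eᵢ/kT = 0, 2.5730.
Z = Σ gᵢe^(−Eᵢ/kT) = 1·e^(−0) + 2·e^(−2.5730) = 1.0000 + 0.15261 = 1.1526.
⟨E⟩ = Σ Eᵢ gᵢe^(−Eᵢ/kT) / Z = (0·1.0000 + 490·0.15261) / 1.1526 = 64.9 meV.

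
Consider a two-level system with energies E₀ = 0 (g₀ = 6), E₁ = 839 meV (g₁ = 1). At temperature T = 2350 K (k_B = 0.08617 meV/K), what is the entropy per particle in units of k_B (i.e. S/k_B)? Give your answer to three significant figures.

k_BT = 0.08617 × 2350 K = 202.50 meV.
Eᵢ/kT = 0, 4.1432.
Z = Σ gᵢe^(−Eᵢ/kT) = 6·e^(−0) + 1·e^(−4.1432) = 6.0000 + 0.015872 = 6.0159.
⟨E⟩ = Σ EᵢPᵢ = 2.2136 meV.
S/k_B = ln Z + ⟨E⟩/kT = ln(6.0159) + 2.2136/202.50 = 1.7944 + 0.010931 = 1.81.

1.81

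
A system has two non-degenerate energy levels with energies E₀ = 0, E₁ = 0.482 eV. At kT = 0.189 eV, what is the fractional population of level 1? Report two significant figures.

0.072

Eᵢ/kT = 0, 2.550.
Z = Σ e^(−Eᵢ/kT) = e^(−0) + e^(−2.550) = 1.000 + 0.07808 = 1.078.
P₁ = e^(−E₁/kT) / Z = 0.07808/1.078 = 0.072.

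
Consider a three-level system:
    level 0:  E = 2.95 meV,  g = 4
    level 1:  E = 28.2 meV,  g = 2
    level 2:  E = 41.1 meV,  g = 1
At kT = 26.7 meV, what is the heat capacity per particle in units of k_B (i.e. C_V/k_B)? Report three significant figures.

Eᵢ/kT = 0.11049, 1.0562, 1.5393.
Z = Σ gᵢe^(−Eᵢ/kT) = 4·e^(−0.11049) + 2·e^(−1.0562) + 1·e^(−1.5393) = 3.5816 + 0.69555 + 0.21453 = 4.4917.
⟨E⟩ = 8.6821 meV, ⟨E²⟩ = 210.76 meV².
C_V/k_B = (⟨E²⟩ − ⟨E⟩²)/(kT)² = (210.76 − 75.379)/712.89 = 0.190.

0.190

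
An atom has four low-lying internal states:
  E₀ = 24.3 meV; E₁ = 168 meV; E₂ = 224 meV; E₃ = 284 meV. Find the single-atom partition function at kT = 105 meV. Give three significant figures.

Z = 1.18

Eᵢ/kT = 0.23143, 1.6000, 2.1333, 2.7048.
Z = Σ e^(−Eᵢ/kT) = e^(−0.23143) + e^(−1.6000) + e^(−2.1333) + e^(−2.7048) = 0.79340 + 0.20190 + 0.11845 + 0.066884 = 1.1806.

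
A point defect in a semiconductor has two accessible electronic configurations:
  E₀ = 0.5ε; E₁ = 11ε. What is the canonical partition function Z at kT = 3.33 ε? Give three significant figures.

Eᵢ/kT = 0.15015, 3.3033.
Z = Σ e^(−Eᵢ/kT) = e^(−0.15015) + e^(−3.3033) = 0.86058 + 0.036762 = 0.89734.

Z = 0.897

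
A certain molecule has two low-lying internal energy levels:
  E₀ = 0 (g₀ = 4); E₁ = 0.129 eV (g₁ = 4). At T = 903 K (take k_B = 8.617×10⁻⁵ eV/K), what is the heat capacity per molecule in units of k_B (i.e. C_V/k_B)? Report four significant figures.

k_BT = 8.617×10⁻⁵ × 903 K = 0.0778115 eV.
Eᵢ/kT = 0, 1.65785.
Z = Σ gᵢe^(−Eᵢ/kT) = 4·e^(−0) + 4·e^(−1.65785) = 4.00000 + 0.762193 = 4.76219.
⟨E⟩ = 0.0206466 eV, ⟨E²⟩ = 0.00266341 eV².
C_V/k_B = (⟨E²⟩ − ⟨E⟩²)/(kT)² = (0.00266341 − 0.000426282)/0.00605463 = 0.3695.

0.3695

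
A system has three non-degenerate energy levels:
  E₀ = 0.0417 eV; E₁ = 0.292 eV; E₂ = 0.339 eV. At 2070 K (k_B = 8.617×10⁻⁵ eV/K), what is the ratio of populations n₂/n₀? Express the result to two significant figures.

0.19

k_BT = 8.617×10⁻⁵ × 2070 K = 0.1784 eV.
n₂/n₀ = exp[−(E₂−E₀)/kT] = exp(−(0.2973 eV)/(0.1784 eV)) = exp(-1.666) = 0.19.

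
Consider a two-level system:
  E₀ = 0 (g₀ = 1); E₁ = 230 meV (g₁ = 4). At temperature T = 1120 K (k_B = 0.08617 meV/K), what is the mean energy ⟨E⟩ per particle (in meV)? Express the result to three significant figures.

k_BT = 0.08617 × 1120 K = 96.510 meV.
Eᵢ/kT = 0, 2.3832.
Z = Σ gᵢe^(−Eᵢ/kT) = 1·e^(−0) + 4·e^(−2.3832) = 1.0000 + 0.36902 = 1.3690.
⟨E⟩ = Σ Eᵢ gᵢe^(−Eᵢ/kT) / Z = (0·1.0000 + 230·0.36902) / 1.3690 = 62.0 meV.

62.0 meV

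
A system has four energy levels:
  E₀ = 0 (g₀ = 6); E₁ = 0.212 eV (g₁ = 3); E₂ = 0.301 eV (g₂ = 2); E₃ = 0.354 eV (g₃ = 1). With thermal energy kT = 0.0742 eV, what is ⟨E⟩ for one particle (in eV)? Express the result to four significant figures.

0.008036 eV

Eᵢ/kT = 0, 2.85714, 4.05660, 4.77089.
Z = Σ gᵢe^(−Eᵢ/kT) = 6·e^(−0) + 3·e^(−2.85714) + 2·e^(−4.05660) + 1·e^(−4.77089) = 6.00000 + 0.172298 + 0.0346155 + 0.00847284 = 6.21539.
⟨E⟩ = Σ Eᵢ gᵢe^(−Eᵢ/kT) / Z = (0·6.00000 + 0.212·0.172298 + 0.301·0.0346155 + 0.354·0.00847284) / 6.21539 = 0.008036 eV.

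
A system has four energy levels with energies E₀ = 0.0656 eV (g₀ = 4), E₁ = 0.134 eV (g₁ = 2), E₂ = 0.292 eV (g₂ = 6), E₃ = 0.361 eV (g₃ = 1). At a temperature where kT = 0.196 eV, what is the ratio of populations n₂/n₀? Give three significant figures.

n₂/n₀ = (g₂/g₀) exp[−(E₂−E₀)/kT] = (6/4) × exp(−(0.2264 eV)/(0.196 eV)) = (6/4) × exp(-1.1551) = 0.473.

0.473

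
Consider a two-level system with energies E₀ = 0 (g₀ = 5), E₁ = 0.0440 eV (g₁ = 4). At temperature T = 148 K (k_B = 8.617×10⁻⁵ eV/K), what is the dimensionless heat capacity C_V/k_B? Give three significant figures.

k_BT = 8.617×10⁻⁵ × 148 K = 0.012753 eV.
Eᵢ/kT = 0, 3.4502.
Z = Σ gᵢe^(−Eᵢ/kT) = 5·e^(−0) + 4·e^(−3.4502) = 5.0000 + 0.12696 = 5.1270.
⟨E⟩ = 0.0010896 eV, ⟨E²⟩ = 0.000047941 eV².
C_V/k_B = (⟨E²⟩ − ⟨E⟩²)/(kT)² = (0.000047941 − 0.0000011872)/0.00016264 = 0.287.

0.287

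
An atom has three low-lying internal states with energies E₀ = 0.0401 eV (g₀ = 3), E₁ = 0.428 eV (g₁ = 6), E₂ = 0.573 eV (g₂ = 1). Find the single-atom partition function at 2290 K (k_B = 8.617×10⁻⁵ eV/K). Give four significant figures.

k_BT = 8.617×10⁻⁵ × 2290 K = 0.197329 eV.
Eᵢ/kT = 0.203214, 2.16897, 2.90378.
Z = Σ gᵢe^(−Eᵢ/kT) = 3·e^(−0.203214) + 6·e^(−2.16897) + 1·e^(−2.90378) = 2.44831 + 0.685772 + 0.0548156 = 3.18890.

Z = 3.189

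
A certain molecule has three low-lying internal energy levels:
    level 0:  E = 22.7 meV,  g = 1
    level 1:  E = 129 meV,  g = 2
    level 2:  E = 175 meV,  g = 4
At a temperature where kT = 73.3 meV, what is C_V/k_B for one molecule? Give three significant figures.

0.835

Eᵢ/kT = 0.30969, 1.7599, 2.3874.
Z = Σ gᵢe^(−Eᵢ/kT) = 1·e^(−0.30969) + 2·e^(−1.7599) + 4·e^(−2.3874) = 0.73367 + 0.34412 + 0.36747 = 1.4453.
⟨E⟩ = 86.732 meV, ⟨E²⟩ = 12010 meV².
C_V/k_B = (⟨E²⟩ − ⟨E⟩²)/(kT)² = (12010 − 7522.4)/5372.9 = 0.835.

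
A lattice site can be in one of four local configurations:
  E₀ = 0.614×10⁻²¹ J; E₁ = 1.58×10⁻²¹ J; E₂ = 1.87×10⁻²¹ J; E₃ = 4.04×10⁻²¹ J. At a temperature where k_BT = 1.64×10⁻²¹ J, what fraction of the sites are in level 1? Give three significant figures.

0.259

Eᵢ/kT = 0.37439, 0.96341, 1.1402, 2.4634.
Z = Σ e^(−Eᵢ/kT) = e^(−0.37439) + e^(−0.96341) + e^(−1.1402) + e^(−2.4634) = 0.68771 + 0.38159 + 0.31976 + 0.085145 = 1.4742.
P₁ = e^(−E₁/kT) / Z = 0.38159/1.4742 = 0.259.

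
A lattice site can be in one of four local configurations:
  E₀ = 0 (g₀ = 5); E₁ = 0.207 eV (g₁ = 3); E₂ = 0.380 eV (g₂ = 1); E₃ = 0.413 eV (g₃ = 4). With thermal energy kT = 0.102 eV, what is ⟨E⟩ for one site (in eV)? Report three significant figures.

Eᵢ/kT = 0, 2.0294, 3.7255, 4.0490.
Z = Σ gᵢe^(−Eᵢ/kT) = 5·e^(−0) + 3·e^(−2.0294) + 1·e^(−3.7255) + 4·e^(−4.0490) = 5.0000 + 0.39424 + 0.024101 + 0.069759 = 5.4881.
⟨E⟩ = Σ Eᵢ gᵢe^(−Eᵢ/kT) / Z = (0·5.0000 + 0.207·0.39424 + 0.380·0.024101 + 0.413·0.069759) / 5.4881 = 0.0218 eV.

0.0218 eV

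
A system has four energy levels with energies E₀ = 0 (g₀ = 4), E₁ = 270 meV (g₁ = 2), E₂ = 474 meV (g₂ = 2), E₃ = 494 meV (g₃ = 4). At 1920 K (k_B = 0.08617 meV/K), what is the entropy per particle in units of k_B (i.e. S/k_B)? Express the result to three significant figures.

1.88

k_BT = 0.08617 × 1920 K = 165.45 meV.
Eᵢ/kT = 0, 1.6319, 2.8649, 2.9858.
Z = Σ gᵢe^(−Eᵢ/kT) = 4·e^(−0) + 2·e^(−1.6319) + 2·e^(−2.8649) + 4·e^(−2.9858) = 4.0000 + 0.39112 + 0.11398 + 0.20200 = 4.7071.
⟨E⟩ = Σ EᵢPᵢ = 55.112 meV.
S/k_B = ln Z + ⟨E⟩/kT = ln(4.7071) + 55.112/165.45 = 1.5491 + 0.33310 = 1.88.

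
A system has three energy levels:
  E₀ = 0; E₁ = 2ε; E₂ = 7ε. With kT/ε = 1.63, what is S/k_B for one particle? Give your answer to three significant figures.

Eᵢ/kT = 0, 1.2270, 4.2945.
Z = Σ e^(−Eᵢ/kT) = e^(−0) + e^(−1.2270) + e^(−4.2945) = 1.0000 + 0.29317 + 0.013643 = 1.3068.
⟨E⟩ = Σ EᵢPᵢ = 0.52176 ε.
S/k_B = ln Z + ⟨E⟩/kT = ln(1.3068) + 0.52176/1.63 = 0.26758 + 0.32010 = 0.588.

0.588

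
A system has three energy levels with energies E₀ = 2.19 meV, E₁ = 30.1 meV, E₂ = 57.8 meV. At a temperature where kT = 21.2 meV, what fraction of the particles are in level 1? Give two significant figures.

0.20

Eᵢ/kT = 0.1033, 1.420, 2.726.
Z = Σ e^(−Eᵢ/kT) = e^(−0.1033) + e^(−1.420) + e^(−2.726) = 0.9019 + 0.2417 + 0.06548 = 1.209.
P₁ = e^(−E₁/kT) / Z = 0.2417/1.209 = 0.20.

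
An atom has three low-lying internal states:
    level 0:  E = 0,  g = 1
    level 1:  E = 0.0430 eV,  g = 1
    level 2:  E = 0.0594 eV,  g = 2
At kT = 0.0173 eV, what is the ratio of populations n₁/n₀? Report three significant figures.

n₁/n₀ = (g₁/g₀) exp[−(E₁−E₀)/kT] = (1/1) × exp(−(0.0430 eV)/(0.0173 eV)) = (1/1) × exp(-2.4855) = 0.0833.

0.0833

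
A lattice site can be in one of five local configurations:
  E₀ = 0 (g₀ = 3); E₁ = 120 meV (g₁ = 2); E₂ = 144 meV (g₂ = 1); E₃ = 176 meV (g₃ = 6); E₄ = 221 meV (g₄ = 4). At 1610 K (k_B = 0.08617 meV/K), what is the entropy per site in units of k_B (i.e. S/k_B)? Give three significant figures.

k_BT = 0.08617 × 1610 K = 138.73 meV.
Eᵢ/kT = 0, 0.86499, 1.0380, 1.2687, 1.5930.
Z = Σ gᵢe^(−Eᵢ/kT) = 3·e^(−0) + 2·e^(−0.86499) + 1·e^(−1.0380) + 6·e^(−1.2687) + 4·e^(−1.5930) = 3.0000 + 0.84211 + 0.35416 + 1.6872 + 0.81326 = 6.6967.
⟨E⟩ = Σ EᵢPᵢ = 93.887 meV.
S/k_B = ln Z + ⟨E⟩/kT = ln(6.6967) + 93.887/138.73 = 1.9016 + 0.67676 = 2.58.

2.58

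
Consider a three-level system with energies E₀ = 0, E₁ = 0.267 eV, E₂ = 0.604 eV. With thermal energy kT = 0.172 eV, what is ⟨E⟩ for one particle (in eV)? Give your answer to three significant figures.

0.0601 eV

Eᵢ/kT = 0, 1.5523, 3.5116.
Z = Σ e^(−Eᵢ/kT) = e^(−0) + e^(−1.5523) + e^(−3.5116) = 1.0000 + 0.21176 + 0.029849 = 1.2416.
⟨E⟩ = Σ Eᵢ e^(−Eᵢ/kT) / Z = (0·1.0000 + 0.267·0.21176 + 0.604·0.029849) / 1.2416 = 0.0601 eV.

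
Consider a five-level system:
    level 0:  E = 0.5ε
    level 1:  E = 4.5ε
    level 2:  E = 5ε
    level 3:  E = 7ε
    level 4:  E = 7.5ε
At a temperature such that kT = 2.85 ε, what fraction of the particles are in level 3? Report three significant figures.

0.0623

Eᵢ/kT = 0.17544, 1.5789, 1.7544, 2.4561, 2.6316.
Z = Σ e^(−Eᵢ/kT) = e^(−0.17544) + e^(−1.5789) + e^(−1.7544) + e^(−2.4561) + e^(−2.6316) = 0.83909 + 0.20620 + 0.17301 + 0.085769 + 0.071963 = 1.3760.
P₃ = e^(−E₃/kT) / Z = 0.085769/1.3760 = 0.0623.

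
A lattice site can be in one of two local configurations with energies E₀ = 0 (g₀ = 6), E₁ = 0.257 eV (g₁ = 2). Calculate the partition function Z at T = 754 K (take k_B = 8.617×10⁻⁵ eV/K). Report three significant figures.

Z = 6.04

k_BT = 8.617×10⁻⁵ × 754 K = 0.064972 eV.
Eᵢ/kT = 0, 3.9556.
Z = Σ gᵢe^(−Eᵢ/kT) = 6·e^(−0) + 2·e^(−3.9556) = 6.0000 + 0.038294 = 6.0383.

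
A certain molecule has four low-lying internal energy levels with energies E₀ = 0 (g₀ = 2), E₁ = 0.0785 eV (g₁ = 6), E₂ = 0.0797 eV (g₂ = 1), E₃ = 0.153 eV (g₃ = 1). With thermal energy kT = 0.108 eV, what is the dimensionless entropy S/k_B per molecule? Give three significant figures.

Eᵢ/kT = 0, 0.72685, 0.73796, 1.4167.
Z = Σ gᵢe^(−Eᵢ/kT) = 2·e^(−0) + 6·e^(−0.72685) + 1·e^(−0.73796) + 1·e^(−1.4167) = 2.0000 + 2.9006 + 0.47809 + 0.24251 = 5.6212.
⟨E⟩ = Σ EᵢPᵢ = 0.053886 eV.
S/k_B = ln Z + ⟨E⟩/kT = ln(5.6212) + 0.053886/0.108 = 1.7265 + 0.49894 = 2.23.

2.23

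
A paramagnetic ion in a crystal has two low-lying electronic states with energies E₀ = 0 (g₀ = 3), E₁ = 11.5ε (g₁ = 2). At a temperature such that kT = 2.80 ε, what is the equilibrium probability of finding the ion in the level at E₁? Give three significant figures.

0.0109

Eᵢ/kT = 0, 4.1071.
Z = Σ gᵢe^(−Eᵢ/kT) = 3·e^(−0) + 2·e^(−4.1071) = 3.0000 + 0.032911 = 3.0329.
P₁ = g₁ e^(−E₁/kT) / Z = 0.032911/3.0329 = 0.0109.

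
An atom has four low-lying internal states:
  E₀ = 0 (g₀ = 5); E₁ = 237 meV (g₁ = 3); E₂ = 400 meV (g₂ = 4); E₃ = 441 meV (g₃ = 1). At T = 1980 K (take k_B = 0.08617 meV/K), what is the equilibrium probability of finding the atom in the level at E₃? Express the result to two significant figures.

0.012

k_BT = 0.08617 × 1980 K = 170.6 meV.
Eᵢ/kT = 0, 1.389, 2.345, 2.585.
Z = Σ gᵢe^(−Eᵢ/kT) = 5·e^(−0) + 3·e^(−1.389) + 4·e^(−2.345) + 1·e^(−2.585) = 5.000 + 0.7480 + 0.3834 + 0.07540 = 6.207.
P₃ = g₃ e^(−E₃/kT) / Z = 0.07540/6.207 = 0.012.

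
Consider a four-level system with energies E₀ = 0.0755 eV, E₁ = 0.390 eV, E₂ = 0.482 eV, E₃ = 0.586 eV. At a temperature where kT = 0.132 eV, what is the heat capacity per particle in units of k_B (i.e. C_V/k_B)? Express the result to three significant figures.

Eᵢ/kT = 0.57197, 2.9545, 3.6515, 4.4394.
Z = Σ e^(−Eᵢ/kT) = e^(−0.57197) + e^(−2.9545) + e^(−3.6515) + e^(−4.4394) = 0.56441 + 0.052105 + 0.025952 + 0.011803 = 0.65427.
⟨E⟩ = 0.12588 eV, ⟨E²⟩ = 0.032440 eV².
C_V/k_B = (⟨E²⟩ − ⟨E⟩²)/(kT)² = (0.032440 − 0.015846)/0.017424 = 0.952.

0.952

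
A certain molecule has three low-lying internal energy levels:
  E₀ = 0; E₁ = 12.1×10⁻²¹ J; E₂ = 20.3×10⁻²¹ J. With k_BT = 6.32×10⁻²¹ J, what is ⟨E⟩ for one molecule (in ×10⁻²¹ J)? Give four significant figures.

Eᵢ/kT = 0, 1.91456, 3.21203.
Z = Σ e^(−Eᵢ/kT) = e^(−0) + e^(−1.91456) + e^(−3.21203) = 1.00000 + 0.147407 + 0.0402748 = 1.18768.
⟨E⟩ = Σ Eᵢ e^(−Eᵢ/kT) / Z = (0·1.00000 + 12.1·0.147407 + 20.3·0.0402748) / 1.18768 = 2.190 ×10⁻²¹ J.

2.190 ×10⁻²¹ J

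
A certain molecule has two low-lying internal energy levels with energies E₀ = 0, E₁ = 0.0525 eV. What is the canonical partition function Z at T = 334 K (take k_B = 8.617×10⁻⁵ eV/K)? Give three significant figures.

Z = 1.16

k_BT = 8.617×10⁻⁵ × 334 K = 0.028781 eV.
Eᵢ/kT = 0, 1.8241.
Z = Σ e^(−Eᵢ/kT) = e^(−0) + e^(−1.8241) = 1.0000 + 0.16136 = 1.1614.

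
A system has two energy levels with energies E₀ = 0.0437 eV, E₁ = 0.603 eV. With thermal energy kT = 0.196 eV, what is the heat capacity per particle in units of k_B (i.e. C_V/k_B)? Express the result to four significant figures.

0.4196

Eᵢ/kT = 0.222959, 3.07653.
Z = Σ e^(−Eᵢ/kT) = e^(−0.222959) + e^(−3.07653) = 0.800148 + 0.0461190 = 0.846267.
⟨E⟩ = 0.0741802 eV, ⟨E²⟩ = 0.0216212 eV².
C_V/k_B = (⟨E²⟩ − ⟨E⟩²)/(kT)² = (0.0216212 − 0.00550270)/0.0384160 = 0.4196.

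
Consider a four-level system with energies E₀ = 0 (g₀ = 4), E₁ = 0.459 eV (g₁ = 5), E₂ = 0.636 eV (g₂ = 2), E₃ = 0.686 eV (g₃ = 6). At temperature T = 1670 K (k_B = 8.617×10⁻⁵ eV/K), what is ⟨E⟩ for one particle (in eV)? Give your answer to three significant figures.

0.0338 eV

k_BT = 8.617×10⁻⁵ × 1670 K = 0.14390 eV.
Eᵢ/kT = 0, 3.1897, 4.4197, 4.7672.
Z = Σ gᵢe^(−Eᵢ/kT) = 4·e^(−0) + 5·e^(−3.1897) + 2·e^(−4.4197) + 6·e^(−4.7672) = 4.0000 + 0.20592 + 0.024076 + 0.051025 = 4.2810.
⟨E⟩ = Σ Eᵢ gᵢe^(−Eᵢ/kT) / Z = (0·4.0000 + 0.459·0.20592 + 0.636·0.024076 + 0.686·0.051025) / 4.2810 = 0.0338 eV.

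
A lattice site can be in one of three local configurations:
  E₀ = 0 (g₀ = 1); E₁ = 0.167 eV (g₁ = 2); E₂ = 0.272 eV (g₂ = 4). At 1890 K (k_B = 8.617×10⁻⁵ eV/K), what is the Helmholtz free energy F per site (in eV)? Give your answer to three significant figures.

k_BT = 8.617×10⁻⁵ × 1890 K = 0.16286 eV.
Eᵢ/kT = 0, 1.0254, 1.6701.
Z = Σ gᵢe^(−Eᵢ/kT) = 1·e^(−0) + 2·e^(−1.0254) + 4·e^(−1.6701) = 1.0000 + 0.71731 + 0.75291 = 2.4702.
F = −kT ln Z = −0.16286 × ln(2.4702) = −0.16286 × 0.90430 = -0.147 eV.

-0.147 eV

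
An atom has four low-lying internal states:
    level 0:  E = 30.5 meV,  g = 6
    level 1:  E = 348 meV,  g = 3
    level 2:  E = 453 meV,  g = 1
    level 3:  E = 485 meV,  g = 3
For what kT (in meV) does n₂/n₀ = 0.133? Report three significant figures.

n₂/n₀ = (g₂/g₀) exp[−(E₂−E₀)/kT] = 0.133.
⇒ (E₂−E₀)/kT = ln((1/6)/0.133) = ln(1.2531) = 0.22562.
kT = 422.5 meV / 0.22562 = 1870 meV.

1870 meV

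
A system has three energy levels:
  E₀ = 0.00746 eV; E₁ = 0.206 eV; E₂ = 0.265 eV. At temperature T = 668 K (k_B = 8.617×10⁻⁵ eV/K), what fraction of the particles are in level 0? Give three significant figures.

k_BT = 8.617×10⁻⁵ × 668 K = 0.057562 eV.
Eᵢ/kT = 0.12960, 3.5787, 4.6037.
Z = Σ e^(−Eᵢ/kT) = e^(−0.12960) + e^(−3.5787) + e^(−4.6037) = 0.87845 + 0.027912 + 0.010015 = 0.91638.
P₀ = e^(−E₀/kT) / Z = 0.87845/0.91638 = 0.959.

0.959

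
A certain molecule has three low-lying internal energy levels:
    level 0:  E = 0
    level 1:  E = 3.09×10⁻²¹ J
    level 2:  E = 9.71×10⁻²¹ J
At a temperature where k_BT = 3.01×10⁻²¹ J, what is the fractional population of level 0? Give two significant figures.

Eᵢ/kT = 0, 1.027, 3.226.
Z = Σ e^(−Eᵢ/kT) = e^(−0) + e^(−1.027) + e^(−3.226) = 1.000 + 0.3581 + 0.03972 = 1.398.
P₀ = e^(−E₀/kT) / Z = 1.000/1.398 = 0.72.

0.72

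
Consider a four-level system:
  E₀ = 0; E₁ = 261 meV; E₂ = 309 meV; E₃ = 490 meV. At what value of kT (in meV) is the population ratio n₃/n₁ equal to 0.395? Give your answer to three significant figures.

247 meV

n₃/n₁ = exp[−(E₃−E₁)/kT] = 0.395.
⇒ (E₃−E₁)/kT = ln(1/0.395) = ln(2.5316) = 0.92885.
kT = 229 meV / 0.92885 = 247 meV.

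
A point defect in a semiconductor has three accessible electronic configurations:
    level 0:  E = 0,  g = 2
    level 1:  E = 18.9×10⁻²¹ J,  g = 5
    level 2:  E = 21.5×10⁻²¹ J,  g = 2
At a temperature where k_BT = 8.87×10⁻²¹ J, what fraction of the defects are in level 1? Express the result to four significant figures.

Eᵢ/kT = 0, 2.13078, 2.42390.
Z = Σ gᵢe^(−Eᵢ/kT) = 2·e^(−0) + 5·e^(−2.13078) + 2·e^(−2.42390) = 2.00000 + 0.593723 + 0.177151 = 2.77087.
P₁ = g₁ e^(−E₁/kT) / Z = 0.593723/2.77087 = 0.2143.

0.2143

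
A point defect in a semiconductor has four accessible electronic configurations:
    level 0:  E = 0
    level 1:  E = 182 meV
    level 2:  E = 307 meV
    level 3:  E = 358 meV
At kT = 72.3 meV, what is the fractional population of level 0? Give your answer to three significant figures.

Eᵢ/kT = 0, 2.5173, 4.2462, 4.9516.
Z = Σ e^(−Eᵢ/kT) = e^(−0) + e^(−2.5173) + e^(−4.2462) + e^(−4.9516) = 1.0000 + 0.080677 + 0.014319 + 0.0070721 = 1.1021.
P₀ = e^(−E₀/kT) / Z = 1.0000/1.1021 = 0.907.

0.907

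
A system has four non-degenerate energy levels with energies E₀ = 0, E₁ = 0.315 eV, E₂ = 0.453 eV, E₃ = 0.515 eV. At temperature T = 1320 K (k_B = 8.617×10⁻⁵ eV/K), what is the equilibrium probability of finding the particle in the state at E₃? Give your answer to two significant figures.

0.0099

k_BT = 8.617×10⁻⁵ × 1320 K = 0.1137 eV.
Eᵢ/kT = 0, 2.770, 3.984, 4.529.
Z = Σ e^(−Eᵢ/kT) = e^(−0) + e^(−2.770) + e^(−3.984) + e^(−4.529) = 1.000 + 0.06266 + 0.01861 + 0.01079 = 1.092.
P₃ = e^(−E₃/kT) / Z = 0.01079/1.092 = 0.0099.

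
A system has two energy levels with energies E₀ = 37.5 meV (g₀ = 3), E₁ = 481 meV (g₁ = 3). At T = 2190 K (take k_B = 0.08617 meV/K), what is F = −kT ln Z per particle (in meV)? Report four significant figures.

k_BT = 0.08617 × 2190 K = 188.712 meV.
Eᵢ/kT = 0.198716, 2.54886.
Z = Σ gᵢe^(−Eᵢ/kT) = 3·e^(−0.198716) + 3·e^(−2.54886) = 2.45935 + 0.234512 = 2.69386.
F = −kT ln Z = −188.712 × ln(2.69386) = −188.712 × 0.990975 = -187.0 meV.

-187.0 meV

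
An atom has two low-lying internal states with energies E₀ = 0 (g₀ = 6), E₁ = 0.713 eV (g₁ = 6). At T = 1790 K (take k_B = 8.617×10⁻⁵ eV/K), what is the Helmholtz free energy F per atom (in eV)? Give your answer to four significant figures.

-0.2779 eV

k_BT = 8.617×10⁻⁵ × 1790 K = 0.154244 eV.
Eᵢ/kT = 0, 4.62255.
Z = Σ gᵢe^(−Eᵢ/kT) = 6·e^(−0) + 6·e^(−4.62255) = 6.00000 + 0.0589662 = 6.05897.
F = −kT ln Z = −0.154244 × ln(6.05897) = −0.154244 × 1.80154 = -0.2779 eV.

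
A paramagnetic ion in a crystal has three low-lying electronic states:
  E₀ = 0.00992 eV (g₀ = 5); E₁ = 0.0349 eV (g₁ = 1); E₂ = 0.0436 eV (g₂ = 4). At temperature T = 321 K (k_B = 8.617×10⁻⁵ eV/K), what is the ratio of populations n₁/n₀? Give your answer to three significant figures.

0.0811

k_BT = 8.617×10⁻⁵ × 321 K = 0.027661 eV.
n₁/n₀ = (g₁/g₀) exp[−(E₁−E₀)/kT] = (1/5) × exp(−(0.02498 eV)/(0.027661 eV)) = (1/5) × exp(-0.90308) = 0.0811.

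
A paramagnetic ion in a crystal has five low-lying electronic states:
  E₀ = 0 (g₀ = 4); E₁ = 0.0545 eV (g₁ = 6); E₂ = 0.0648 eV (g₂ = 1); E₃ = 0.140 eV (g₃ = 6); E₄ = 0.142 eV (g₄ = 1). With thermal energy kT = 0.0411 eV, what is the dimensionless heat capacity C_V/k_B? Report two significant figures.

0.71

Eᵢ/kT = 0, 1.326, 1.577, 3.406, 3.455.
Z = Σ gᵢe^(−Eᵢ/kT) = 4·e^(−0) + 6·e^(−1.326) + 1·e^(−1.577) + 6·e^(−3.406) + 1·e^(−3.455) = 4.000 + 1.593 + 0.2066 + 0.1990 + 0.03159 = 6.030.
⟨E⟩ = 0.02198 eV, ⟨E²⟩ = 0.001681 eV².
C_V/k_B = (⟨E²⟩ − ⟨E⟩²)/(kT)² = (0.001681 − 0.0004831)/0.001689 = 0.71.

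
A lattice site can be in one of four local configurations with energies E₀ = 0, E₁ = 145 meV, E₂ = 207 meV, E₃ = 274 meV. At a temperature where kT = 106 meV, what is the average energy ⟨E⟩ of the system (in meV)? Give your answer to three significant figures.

59.1 meV

Eᵢ/kT = 0, 1.3679, 1.9528, 2.5849.
Z = Σ e^(−Eᵢ/kT) = e^(−0) + e^(−1.3679) + e^(−1.9528) + e^(−2.5849) = 1.0000 + 0.25464 + 0.14188 + 0.075404 = 1.4719.
⟨E⟩ = Σ Eᵢ e^(−Eᵢ/kT) / Z = (0·1.0000 + 145·0.25464 + 207·0.14188 + 274·0.075404) / 1.4719 = 59.1 meV.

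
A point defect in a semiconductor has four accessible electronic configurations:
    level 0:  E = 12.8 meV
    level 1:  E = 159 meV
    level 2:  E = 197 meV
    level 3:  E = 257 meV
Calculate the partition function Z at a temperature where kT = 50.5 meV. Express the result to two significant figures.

Eᵢ/kT = 0.2535, 3.149, 3.901, 5.089.
Z = Σ e^(−Eᵢ/kT) = e^(−0.2535) + e^(−3.149) + e^(−3.901) + e^(−5.089) = 0.7761 + 0.04290 + 0.02022 + 0.006164 = 0.8454.

Z = 0.85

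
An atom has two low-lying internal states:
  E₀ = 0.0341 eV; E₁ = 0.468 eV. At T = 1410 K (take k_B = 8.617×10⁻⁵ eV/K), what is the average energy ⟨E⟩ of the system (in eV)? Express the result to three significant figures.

k_BT = 8.617×10⁻⁵ × 1410 K = 0.12150 eV.
Eᵢ/kT = 0.28066, 3.8519.
Z = Σ e^(−Eᵢ/kT) = e^(−0.28066) + e^(−3.8519) = 0.75529 + 0.021239 = 0.77653.
⟨E⟩ = Σ Eᵢ e^(−Eᵢ/kT) / Z = (0.0341·0.75529 + 0.468·0.021239) / 0.77653 = 0.0460 eV.

0.0460 eV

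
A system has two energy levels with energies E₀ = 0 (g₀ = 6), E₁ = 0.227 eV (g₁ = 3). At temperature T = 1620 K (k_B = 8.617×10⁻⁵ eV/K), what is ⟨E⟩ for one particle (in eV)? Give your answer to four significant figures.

0.02033 eV

k_BT = 8.617×10⁻⁵ × 1620 K = 0.139595 eV.
Eᵢ/kT = 0, 1.62613.
Z = Σ gᵢe^(−Eᵢ/kT) = 6·e^(−0) + 3·e^(−1.62613) = 6.00000 + 0.590068 = 6.59007.
⟨E⟩ = Σ Eᵢ gᵢe^(−Eᵢ/kT) / Z = (0·6.00000 + 0.227·0.590068) / 6.59007 = 0.02033 eV.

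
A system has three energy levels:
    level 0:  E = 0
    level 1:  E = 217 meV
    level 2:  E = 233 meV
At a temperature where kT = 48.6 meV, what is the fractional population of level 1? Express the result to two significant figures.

Eᵢ/kT = 0, 4.465, 4.794.
Z = Σ e^(−Eᵢ/kT) = e^(−0) + e^(−4.465) + e^(−4.794) = 1.000 + 0.01150 + 0.008279 = 1.020.
P₁ = e^(−E₁/kT) / Z = 0.01150/1.020 = 0.011.

0.011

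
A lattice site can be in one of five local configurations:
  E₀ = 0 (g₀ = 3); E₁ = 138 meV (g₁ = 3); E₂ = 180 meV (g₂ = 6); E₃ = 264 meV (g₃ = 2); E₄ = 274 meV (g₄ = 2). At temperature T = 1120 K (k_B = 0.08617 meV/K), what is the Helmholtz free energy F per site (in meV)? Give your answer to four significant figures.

k_BT = 0.08617 × 1120 K = 96.5104 meV.
Eᵢ/kT = 0, 1.42990, 1.86508, 2.73546, 2.83907.
Z = Σ gᵢe^(−Eᵢ/kT) = 3·e^(−0) + 3·e^(−1.42990) + 6·e^(−1.86508) + 2·e^(−2.73546) + 2·e^(−2.83907) = 3.00000 + 0.717999 + 0.929303 + 0.129728 + 0.116960 = 4.89399.
F = −kT ln Z = −96.5104 × ln(4.89399) = −96.5104 × 1.58801 = -153.3 meV.

-153.3 meV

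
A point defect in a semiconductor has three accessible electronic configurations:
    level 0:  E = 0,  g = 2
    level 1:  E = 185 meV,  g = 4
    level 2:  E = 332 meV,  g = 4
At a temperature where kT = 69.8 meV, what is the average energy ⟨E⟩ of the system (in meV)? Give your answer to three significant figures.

Eᵢ/kT = 0, 2.6504, 4.7564.
Z = Σ gᵢe^(−Eᵢ/kT) = 2·e^(−0) + 4·e^(−2.6504) + 4·e^(−4.7564) = 2.0000 + 0.28249 + 0.034386 = 2.3169.
⟨E⟩ = Σ Eᵢ gᵢe^(−Eᵢ/kT) / Z = (0·2.0000 + 185·0.28249 + 332·0.034386) / 2.3169 = 27.5 meV.

27.5 meV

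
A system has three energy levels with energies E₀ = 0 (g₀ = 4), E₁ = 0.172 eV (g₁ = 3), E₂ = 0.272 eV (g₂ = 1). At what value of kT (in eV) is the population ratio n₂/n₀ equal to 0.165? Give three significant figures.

0.655 eV

n₂/n₀ = (g₂/g₀) exp[−(E₂−E₀)/kT] = 0.165.
⇒ (E₂−E₀)/kT = ln((1/4)/0.165) = ln(1.5152) = 0.41555.
kT = 0.272 eV / 0.41555 = 0.655 eV.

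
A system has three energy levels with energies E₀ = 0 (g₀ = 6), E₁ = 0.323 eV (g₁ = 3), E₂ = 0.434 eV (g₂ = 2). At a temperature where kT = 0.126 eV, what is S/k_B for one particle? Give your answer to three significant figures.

1.97

Eᵢ/kT = 0, 2.5635, 3.4444.
Z = Σ gᵢe^(−Eᵢ/kT) = 6·e^(−0) + 3·e^(−2.5635) + 2·e^(−3.4444) = 6.0000 + 0.23110 + 0.063848 = 6.2949.
⟨E⟩ = Σ EᵢPᵢ = 0.016260 eV.
S/k_B = ln Z + ⟨E⟩/kT = ln(6.2949) + 0.016260/0.126 = 1.8397 + 0.12905 = 1.97.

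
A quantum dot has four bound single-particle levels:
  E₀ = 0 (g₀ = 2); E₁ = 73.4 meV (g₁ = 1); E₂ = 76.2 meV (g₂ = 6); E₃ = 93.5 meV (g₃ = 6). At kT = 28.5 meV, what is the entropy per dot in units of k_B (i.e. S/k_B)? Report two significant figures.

1.8

Eᵢ/kT = 0, 2.575, 2.674, 3.281.
Z = Σ gᵢe^(−Eᵢ/kT) = 2·e^(−0) + 1·e^(−2.575) + 6·e^(−2.674) + 6·e^(−3.281) = 2.000 + 0.07615 + 0.4139 + 0.2255 = 2.716.
⟨E⟩ = Σ EᵢPᵢ = 21.43 meV.
S/k_B = ln Z + ⟨E⟩/kT = ln(2.716) + 21.43/28.5 = 0.9992 + 0.7519 = 1.8.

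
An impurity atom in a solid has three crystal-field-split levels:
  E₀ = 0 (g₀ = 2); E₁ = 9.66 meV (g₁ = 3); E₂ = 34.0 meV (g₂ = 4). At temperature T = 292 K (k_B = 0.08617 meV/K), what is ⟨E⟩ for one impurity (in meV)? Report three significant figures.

10.8 meV

k_BT = 0.08617 × 292 K = 25.162 meV.
Eᵢ/kT = 0, 0.38391, 1.3512.
Z = Σ gᵢe^(−Eᵢ/kT) = 2·e^(−0) + 3·e^(−0.38391) + 4·e^(−1.3512) = 2.0000 + 2.0436 + 1.0357 = 5.0793.
⟨E⟩ = Σ Eᵢ gᵢe^(−Eᵢ/kT) / Z = (0·2.0000 + 9.66·2.0436 + 34.0·1.0357) / 5.0793 = 10.8 meV.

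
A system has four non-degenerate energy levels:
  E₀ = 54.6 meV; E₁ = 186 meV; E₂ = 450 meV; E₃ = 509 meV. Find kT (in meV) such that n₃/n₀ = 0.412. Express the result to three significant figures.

512 meV

n₃/n₀ = exp[−(E₃−E₀)/kT] = 0.412.
⇒ (E₃−E₀)/kT = ln(1/0.412) = ln(2.4272) = 0.88674.
kT = 454.4 meV / 0.88674 = 512 meV.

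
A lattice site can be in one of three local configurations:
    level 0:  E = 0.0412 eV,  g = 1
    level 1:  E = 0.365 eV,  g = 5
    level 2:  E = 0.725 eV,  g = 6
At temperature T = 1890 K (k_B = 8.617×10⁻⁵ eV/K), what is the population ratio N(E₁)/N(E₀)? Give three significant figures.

0.685

k_BT = 8.617×10⁻⁵ × 1890 K = 0.16286 eV.
n₁/n₀ = (g₁/g₀) exp[−(E₁−E₀)/kT] = (5/1) × exp(−(0.3238 eV)/(0.16286 eV)) = (5/1) × exp(-1.9882) = 0.685.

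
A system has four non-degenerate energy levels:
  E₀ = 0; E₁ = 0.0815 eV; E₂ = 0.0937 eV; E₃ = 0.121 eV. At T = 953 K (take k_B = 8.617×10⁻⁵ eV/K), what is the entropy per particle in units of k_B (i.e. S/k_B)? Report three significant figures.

k_BT = 8.617×10⁻⁵ × 953 K = 0.082120 eV.
Eᵢ/kT = 0, 0.99245, 1.1410, 1.4735.
Z = Σ e^(−Eᵢ/kT) = e^(−0) + e^(−0.99245) + e^(−1.1410) + e^(−1.4735) = 1.0000 + 0.37067 + 0.31950 + 0.22912 = 1.9193.
⟨E⟩ = Σ EᵢPᵢ = 0.045782 eV.
S/k_B = ln Z + ⟨E⟩/kT = ln(1.9193) + 0.045782/0.082120 = 0.65196 + 0.55750 = 1.21.

1.21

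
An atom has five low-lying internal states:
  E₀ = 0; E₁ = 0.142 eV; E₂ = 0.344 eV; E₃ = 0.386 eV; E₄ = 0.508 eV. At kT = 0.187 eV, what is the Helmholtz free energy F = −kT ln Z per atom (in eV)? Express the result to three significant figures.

Eᵢ/kT = 0, 0.75936, 1.8396, 2.0642, 2.7166.
Z = Σ e^(−Eᵢ/kT) = e^(−0) + e^(−0.75936) + e^(−1.8396) + e^(−2.0642) + e^(−2.7166) = 1.0000 + 0.46797 + 0.15888 + 0.12692 + 0.066099 = 1.8199.
F = −kT ln Z = −0.187 × ln(1.8199) = −0.187 × 0.59878 = -0.112 eV.

-0.112 eV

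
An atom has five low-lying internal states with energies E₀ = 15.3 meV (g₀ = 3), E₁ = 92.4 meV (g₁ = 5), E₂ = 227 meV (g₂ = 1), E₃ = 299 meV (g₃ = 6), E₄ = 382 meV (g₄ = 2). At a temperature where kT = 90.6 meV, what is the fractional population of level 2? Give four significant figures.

Eᵢ/kT = 0.168874, 1.01987, 2.50552, 3.30022, 4.21634.
Z = Σ gᵢe^(−Eᵢ/kT) = 3·e^(−0.168874) + 5·e^(−1.01987) + 1·e^(−2.50552) + 6·e^(−3.30022) + 2·e^(−4.21634) = 2.53385 + 1.80321 + 0.0816331 + 0.221250 + 0.0295051 = 4.66945.
P₂ = g₂ e^(−E₂/kT) / Z = 0.0816331/4.66945 = 0.01748.

0.01748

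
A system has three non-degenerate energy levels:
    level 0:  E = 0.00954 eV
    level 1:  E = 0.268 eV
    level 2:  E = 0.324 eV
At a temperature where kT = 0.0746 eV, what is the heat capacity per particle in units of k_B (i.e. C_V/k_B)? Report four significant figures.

Eᵢ/kT = 0.127882, 3.59249, 4.34316.
Z = Σ e^(−Eᵢ/kT) = e^(−0.127882) + e^(−3.59249) + e^(−4.34316) = 0.879957 + 0.0275297 + 0.0129954 = 0.920482.
⟨E⟩ = 0.0217096 eV, ⟨E²⟩ = 0.00371717 eV².
C_V/k_B = (⟨E²⟩ − ⟨E⟩²)/(kT)² = (0.00371717 − 0.000471307)/0.00556516 = 0.5832.

0.5832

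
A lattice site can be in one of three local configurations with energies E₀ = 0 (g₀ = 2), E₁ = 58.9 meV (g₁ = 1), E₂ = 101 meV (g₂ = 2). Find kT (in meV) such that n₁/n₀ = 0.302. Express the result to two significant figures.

n₁/n₀ = (g₁/g₀) exp[−(E₁−E₀)/kT] = 0.302.
⇒ (E₁−E₀)/kT = ln((1/2)/0.302) = ln(1.656) = 0.5044.
kT = 58.9 meV / 0.5044 = 120 meV.

120 meV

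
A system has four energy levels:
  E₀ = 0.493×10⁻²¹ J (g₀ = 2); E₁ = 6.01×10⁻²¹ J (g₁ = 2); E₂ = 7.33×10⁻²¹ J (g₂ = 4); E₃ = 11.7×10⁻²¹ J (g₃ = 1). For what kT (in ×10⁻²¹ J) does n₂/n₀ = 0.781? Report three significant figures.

7.27 ×10⁻²¹ J

n₂/n₀ = (g₂/g₀) exp[−(E₂−E₀)/kT] = 0.781.
⇒ (E₂−E₀)/kT = ln((4/2)/0.781) = ln(2.5608) = 0.94032.
kT = 6.837 ×10⁻²¹ J / 0.94032 = 7.27 ×10⁻²¹ J.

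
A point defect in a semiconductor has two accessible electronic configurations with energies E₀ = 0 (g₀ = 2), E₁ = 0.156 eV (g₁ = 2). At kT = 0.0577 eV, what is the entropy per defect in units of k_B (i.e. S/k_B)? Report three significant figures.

0.928

Eᵢ/kT = 0, 2.7036.
Z = Σ gᵢe^(−Eᵢ/kT) = 2·e^(−0) + 2·e^(−2.7036) = 2.0000 + 0.13393 = 2.1339.
⟨E⟩ = Σ EᵢPᵢ = 0.0097910 eV.
S/k_B = ln Z + ⟨E⟩/kT = ln(2.1339) + 0.0097910/0.0577 = 0.75795 + 0.16969 = 0.928.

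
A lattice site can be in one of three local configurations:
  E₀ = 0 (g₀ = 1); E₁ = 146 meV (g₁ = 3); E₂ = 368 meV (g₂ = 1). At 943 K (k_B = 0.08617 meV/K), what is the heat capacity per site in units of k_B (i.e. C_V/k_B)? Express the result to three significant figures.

k_BT = 0.08617 × 943 K = 81.258 meV.
Eᵢ/kT = 0, 1.7967, 4.5288.
Z = Σ gᵢe^(−Eᵢ/kT) = 1·e^(−0) + 3·e^(−1.7967) + 1·e^(−4.5288) = 1.0000 + 0.49754 + 0.010794 = 1.5083.
⟨E⟩ = 50.794 meV, ⟨E²⟩ = 8000.6 meV².
C_V/k_B = (⟨E²⟩ − ⟨E⟩²)/(kT)² = (8000.6 − 2580.0)/6602.9 = 0.821.

0.821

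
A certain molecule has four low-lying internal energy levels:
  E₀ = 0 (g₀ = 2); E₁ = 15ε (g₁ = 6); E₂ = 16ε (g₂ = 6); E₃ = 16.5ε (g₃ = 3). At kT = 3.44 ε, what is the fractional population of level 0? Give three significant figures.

0.926

Eᵢ/kT = 0, 4.3605, 4.6512, 4.7965.
Z = Σ gᵢe^(−Eᵢ/kT) = 2·e^(−0) + 6·e^(−4.3605) + 6·e^(−4.6512) + 3·e^(−4.7965) = 2.0000 + 0.076632 + 0.057301 + 0.024776 = 2.1587.
P₀ = g₀ e^(−E₀/kT) / Z = 2.0000/2.1587 = 0.926.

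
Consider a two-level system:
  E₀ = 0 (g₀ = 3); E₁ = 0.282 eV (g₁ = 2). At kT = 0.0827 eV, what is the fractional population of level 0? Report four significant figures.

Eᵢ/kT = 0, 3.40992.
Z = Σ gᵢe^(−Eᵢ/kT) = 3·e^(−0) + 2·e^(−3.40992) = 3.00000 + 0.0660877 = 3.06609.
P₀ = g₀ e^(−E₀/kT) / Z = 3.00000/3.06609 = 0.9784.

0.9784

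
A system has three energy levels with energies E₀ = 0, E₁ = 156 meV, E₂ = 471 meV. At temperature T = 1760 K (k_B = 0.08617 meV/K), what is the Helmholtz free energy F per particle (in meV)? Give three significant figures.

-51.3 meV

k_BT = 0.08617 × 1760 K = 151.66 meV.
Eᵢ/kT = 0, 1.0286, 3.1056.
Z = Σ e^(−Eᵢ/kT) = e^(−0) + e^(−1.0286) + e^(−3.1056) = 1.0000 + 0.35751 + 0.044798 = 1.4023.
F = −kT ln Z = −151.66 × ln(1.4023) = −151.66 × 0.33811 = -51.3 meV.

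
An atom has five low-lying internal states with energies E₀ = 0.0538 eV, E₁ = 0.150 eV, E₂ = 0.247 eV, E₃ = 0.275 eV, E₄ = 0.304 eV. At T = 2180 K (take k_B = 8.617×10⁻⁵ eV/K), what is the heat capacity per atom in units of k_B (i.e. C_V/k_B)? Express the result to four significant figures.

k_BT = 8.617×10⁻⁵ × 2180 K = 0.187851 eV.
Eᵢ/kT = 0.286397, 0.798505, 1.31487, 1.46393, 1.61830.
Z = Σ e^(−Eᵢ/kT) = e^(−0.286397) + e^(−0.798505) + e^(−1.31487) + e^(−1.46393) + e^(−1.61830) = 0.750964 + 0.450001 + 0.268509 + 0.231325 + 0.198235 = 1.89903.
⟨E⟩ = 0.156976 eV, ⟨E²⟩ = 0.0339616 eV².
C_V/k_B = (⟨E²⟩ − ⟨E⟩²)/(kT)² = (0.0339616 − 0.0246415)/0.0352880 = 0.2641.

0.2641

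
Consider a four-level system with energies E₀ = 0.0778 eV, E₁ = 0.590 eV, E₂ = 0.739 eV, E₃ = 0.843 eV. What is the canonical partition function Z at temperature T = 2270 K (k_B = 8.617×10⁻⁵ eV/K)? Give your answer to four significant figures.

Z = 0.7571

k_BT = 8.617×10⁻⁵ × 2270 K = 0.195606 eV.
Eᵢ/kT = 0.397738, 3.01627, 3.77800, 4.30968.
Z = Σ e^(−Eᵢ/kT) = e^(−0.397738) + e^(−3.01627) + e^(−3.77800) + e^(−4.30968) = 0.671838 + 0.0489836 + 0.0228684 + 0.0134378 = 0.757128.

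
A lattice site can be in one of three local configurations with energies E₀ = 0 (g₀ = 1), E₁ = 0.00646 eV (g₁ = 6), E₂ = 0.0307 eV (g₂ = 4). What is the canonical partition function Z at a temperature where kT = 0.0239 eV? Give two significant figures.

Z = 6.7

Eᵢ/kT = 0, 0.2703, 1.285.
Z = Σ gᵢe^(−Eᵢ/kT) = 1·e^(−0) + 6·e^(−0.2703) + 4·e^(−1.285) = 1.000 + 4.579 + 1.107 = 6.686.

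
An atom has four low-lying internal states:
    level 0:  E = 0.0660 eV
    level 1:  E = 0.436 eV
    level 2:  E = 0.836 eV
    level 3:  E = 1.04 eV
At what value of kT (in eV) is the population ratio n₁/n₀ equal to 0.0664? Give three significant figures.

0.136 eV

n₁/n₀ = exp[−(E₁−E₀)/kT] = 0.0664.
⇒ (E₁−E₀)/kT = ln(1/0.0664) = ln(15.060) = 2.7120.
kT = 0.3700 eV / 2.7120 = 0.136 eV.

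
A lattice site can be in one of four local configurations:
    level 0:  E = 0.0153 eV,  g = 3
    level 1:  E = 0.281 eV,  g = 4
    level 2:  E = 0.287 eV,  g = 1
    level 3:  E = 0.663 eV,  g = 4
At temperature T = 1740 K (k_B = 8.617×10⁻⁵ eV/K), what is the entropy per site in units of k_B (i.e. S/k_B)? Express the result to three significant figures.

k_BT = 8.617×10⁻⁵ × 1740 K = 0.14994 eV.
Eᵢ/kT = 0.10204, 1.8741, 1.9141, 4.4218.
Z = Σ gᵢe^(−Eᵢ/kT) = 3·e^(−0.10204) + 4·e^(−1.8741) + 1·e^(−1.9141) + 4·e^(−4.4218) = 2.7090 + 0.61397 + 0.14747 + 0.048050 = 3.5185.
⟨E⟩ = Σ EᵢPᵢ = 0.081897 eV.
S/k_B = ln Z + ⟨E⟩/kT = ln(3.5185) + 0.081897/0.14994 = 1.2580 + 0.54620 = 1.80.

1.80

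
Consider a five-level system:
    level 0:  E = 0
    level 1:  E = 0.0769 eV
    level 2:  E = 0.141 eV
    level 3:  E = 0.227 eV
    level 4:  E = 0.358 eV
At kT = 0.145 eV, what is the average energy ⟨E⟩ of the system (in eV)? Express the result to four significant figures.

0.07801 eV

Eᵢ/kT = 0, 0.530345, 0.972414, 1.56552, 2.46897.
Z = Σ e^(−Eᵢ/kT) = e^(−0) + e^(−0.530345) + e^(−0.972414) + e^(−1.56552) + e^(−2.46897) = 1.00000 + 0.588402 + 0.378169 + 0.208979 + 0.0846720 = 2.26022.
⟨E⟩ = Σ Eᵢ e^(−Eᵢ/kT) / Z = (0·1.00000 + 0.0769·0.588402 + 0.141·0.378169 + 0.227·0.208979 + 0.358·0.0846720) / 2.26022 = 0.07801 eV.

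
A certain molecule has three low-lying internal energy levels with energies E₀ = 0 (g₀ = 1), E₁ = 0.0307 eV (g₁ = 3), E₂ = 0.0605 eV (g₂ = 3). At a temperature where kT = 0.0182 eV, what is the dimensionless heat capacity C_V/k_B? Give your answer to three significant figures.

1.06

Eᵢ/kT = 0, 1.6868, 3.3242.
Z = Σ gᵢe^(−Eᵢ/kT) = 1·e^(−0) + 3·e^(−1.6868) + 3·e^(−3.3242) = 1.0000 + 0.55533 + 0.10800 = 1.6633.
⟨E⟩ = 0.014178 eV, ⟨E²⟩ = 0.00055234 eV².
C_V/k_B = (⟨E²⟩ − ⟨E⟩²)/(kT)² = (0.00055234 − 0.00020102)/0.00033124 = 1.06.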